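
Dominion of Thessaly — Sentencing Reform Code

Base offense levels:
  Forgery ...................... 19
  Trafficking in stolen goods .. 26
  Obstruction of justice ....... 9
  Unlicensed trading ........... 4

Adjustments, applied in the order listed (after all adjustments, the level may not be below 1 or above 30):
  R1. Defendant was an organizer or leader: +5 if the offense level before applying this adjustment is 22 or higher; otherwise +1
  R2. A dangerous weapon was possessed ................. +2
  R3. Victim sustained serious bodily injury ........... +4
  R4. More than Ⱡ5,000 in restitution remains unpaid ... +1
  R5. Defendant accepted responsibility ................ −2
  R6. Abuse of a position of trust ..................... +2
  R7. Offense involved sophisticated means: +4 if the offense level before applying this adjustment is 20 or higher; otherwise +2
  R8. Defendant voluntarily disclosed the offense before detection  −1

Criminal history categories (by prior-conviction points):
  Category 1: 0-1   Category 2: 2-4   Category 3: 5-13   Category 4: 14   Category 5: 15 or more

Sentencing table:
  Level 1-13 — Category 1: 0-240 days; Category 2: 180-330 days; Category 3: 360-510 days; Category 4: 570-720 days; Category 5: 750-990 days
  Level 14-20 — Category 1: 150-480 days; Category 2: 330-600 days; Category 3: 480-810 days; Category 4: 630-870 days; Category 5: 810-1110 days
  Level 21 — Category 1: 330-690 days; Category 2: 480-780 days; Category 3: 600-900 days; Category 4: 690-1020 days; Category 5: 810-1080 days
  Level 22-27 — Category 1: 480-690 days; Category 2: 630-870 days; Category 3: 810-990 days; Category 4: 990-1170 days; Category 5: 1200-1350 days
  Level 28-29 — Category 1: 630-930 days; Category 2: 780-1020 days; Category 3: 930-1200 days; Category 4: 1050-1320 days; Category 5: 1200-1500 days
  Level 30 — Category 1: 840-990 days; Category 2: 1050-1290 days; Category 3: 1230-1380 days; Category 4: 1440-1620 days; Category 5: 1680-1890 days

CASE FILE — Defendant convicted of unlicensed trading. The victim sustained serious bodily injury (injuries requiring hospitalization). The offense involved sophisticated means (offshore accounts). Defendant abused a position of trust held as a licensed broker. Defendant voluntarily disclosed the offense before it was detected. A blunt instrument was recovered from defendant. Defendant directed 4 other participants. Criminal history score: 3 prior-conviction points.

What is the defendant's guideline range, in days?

Base offense level for unlicensed trading: 4.
R1 applies (level before this adjustment is 4 < 22, so +1): 4 + 1 = 5.
R2 applies: 5 + 2 = 7.
R3 applies: 7 + 4 = 11.
R6 applies: 11 + 2 = 13.
R7 applies (level before this adjustment is 13 < 20, so +2): 13 + 2 = 15.
R8 applies: 15 − 1 = 14.
Final offense level: 14.
Criminal history: 3 prior points → Category 2 (2-4).
Level 14 falls in the 14-20 band.
Grid: Level 14-20 × Category 2 = 330-600 days.

330-600 days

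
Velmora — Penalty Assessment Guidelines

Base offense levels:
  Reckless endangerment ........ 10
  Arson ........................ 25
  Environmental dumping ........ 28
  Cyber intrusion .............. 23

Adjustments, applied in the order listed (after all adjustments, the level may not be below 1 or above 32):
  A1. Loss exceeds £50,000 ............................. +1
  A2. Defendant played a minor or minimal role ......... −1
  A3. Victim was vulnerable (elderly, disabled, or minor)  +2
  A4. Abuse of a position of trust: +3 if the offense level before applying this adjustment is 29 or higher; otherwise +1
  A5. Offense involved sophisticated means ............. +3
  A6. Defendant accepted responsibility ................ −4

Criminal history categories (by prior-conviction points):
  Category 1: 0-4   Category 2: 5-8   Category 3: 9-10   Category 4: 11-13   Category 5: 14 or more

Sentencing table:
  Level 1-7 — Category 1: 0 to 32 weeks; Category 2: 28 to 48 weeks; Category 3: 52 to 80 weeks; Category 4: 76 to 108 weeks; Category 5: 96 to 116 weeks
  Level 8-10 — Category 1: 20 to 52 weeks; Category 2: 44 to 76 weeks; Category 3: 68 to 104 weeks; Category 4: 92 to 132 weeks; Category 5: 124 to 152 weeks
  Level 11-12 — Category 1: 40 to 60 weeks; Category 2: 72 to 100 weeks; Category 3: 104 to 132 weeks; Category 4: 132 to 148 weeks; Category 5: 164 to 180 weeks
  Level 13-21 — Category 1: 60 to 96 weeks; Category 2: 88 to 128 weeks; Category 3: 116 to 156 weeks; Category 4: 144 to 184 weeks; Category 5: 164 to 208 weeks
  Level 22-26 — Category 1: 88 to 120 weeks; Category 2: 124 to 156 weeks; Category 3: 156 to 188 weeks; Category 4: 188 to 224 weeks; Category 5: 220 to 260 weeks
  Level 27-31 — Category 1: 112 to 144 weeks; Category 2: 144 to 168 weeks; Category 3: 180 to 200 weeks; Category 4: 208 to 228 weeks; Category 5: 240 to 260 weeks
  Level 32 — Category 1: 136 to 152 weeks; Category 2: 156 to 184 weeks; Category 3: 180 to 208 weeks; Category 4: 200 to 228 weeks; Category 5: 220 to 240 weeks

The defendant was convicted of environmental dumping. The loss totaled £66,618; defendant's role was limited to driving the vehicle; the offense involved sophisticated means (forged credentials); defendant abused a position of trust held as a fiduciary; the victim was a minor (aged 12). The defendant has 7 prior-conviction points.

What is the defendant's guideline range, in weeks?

156-184 weeks

Base offense level for environmental dumping: 28.
A1 applies: 28 + 1 = 29.
A2 applies: 29 − 1 = 28.
A3 applies: 28 + 2 = 30.
A4 applies (level before this adjustment is 30 ≥ 29, so +3): 30 + 3 = 33.
A5 applies: 33 + 3 = 36.
Level 36 exceeds the maximum of 32; capped at 32.
Final offense level: 32.
Criminal history: 7 prior points → Category 2 (5-8).
Level 32 falls in the 32 band.
Grid: Level 32 × Category 2 = 156-184 weeks.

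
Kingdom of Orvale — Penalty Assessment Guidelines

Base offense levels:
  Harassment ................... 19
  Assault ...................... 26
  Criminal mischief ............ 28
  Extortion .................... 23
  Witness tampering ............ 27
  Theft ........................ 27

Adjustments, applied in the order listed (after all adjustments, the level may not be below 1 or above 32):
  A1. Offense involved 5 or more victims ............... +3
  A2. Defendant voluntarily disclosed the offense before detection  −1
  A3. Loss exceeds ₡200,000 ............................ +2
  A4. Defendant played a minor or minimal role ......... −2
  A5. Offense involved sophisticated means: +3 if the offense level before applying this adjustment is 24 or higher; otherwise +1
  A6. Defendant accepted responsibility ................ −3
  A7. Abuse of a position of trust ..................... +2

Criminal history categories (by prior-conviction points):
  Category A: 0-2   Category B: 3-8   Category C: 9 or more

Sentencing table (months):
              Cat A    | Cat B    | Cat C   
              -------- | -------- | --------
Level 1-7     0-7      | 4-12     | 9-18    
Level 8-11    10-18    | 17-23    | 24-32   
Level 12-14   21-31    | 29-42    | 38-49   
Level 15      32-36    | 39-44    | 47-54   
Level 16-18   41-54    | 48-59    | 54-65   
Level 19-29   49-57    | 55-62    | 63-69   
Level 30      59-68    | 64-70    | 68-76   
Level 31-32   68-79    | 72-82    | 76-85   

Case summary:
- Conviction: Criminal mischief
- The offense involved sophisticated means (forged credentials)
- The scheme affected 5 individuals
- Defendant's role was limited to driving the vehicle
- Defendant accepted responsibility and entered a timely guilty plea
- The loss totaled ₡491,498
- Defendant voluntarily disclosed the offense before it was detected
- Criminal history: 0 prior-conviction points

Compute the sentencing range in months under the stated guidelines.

Base offense level for criminal mischief: 28.
A1 applies: 28 + 3 = 31.
A2 applies: 31 − 1 = 30.
A3 applies: 30 + 2 = 32.
A4 applies: 32 − 2 = 30.
A5 applies (level before this adjustment is 30 ≥ 24, so +3): 30 + 3 = 33.
A6 applies: 33 − 3 = 30.
A7 does not apply.
Final offense level: 30.
Criminal history: 0 prior points → Category A (0-2).
Level 30 falls in the 30 band.
Grid: Level 30 × Category A = 59-68 months.

59-68 months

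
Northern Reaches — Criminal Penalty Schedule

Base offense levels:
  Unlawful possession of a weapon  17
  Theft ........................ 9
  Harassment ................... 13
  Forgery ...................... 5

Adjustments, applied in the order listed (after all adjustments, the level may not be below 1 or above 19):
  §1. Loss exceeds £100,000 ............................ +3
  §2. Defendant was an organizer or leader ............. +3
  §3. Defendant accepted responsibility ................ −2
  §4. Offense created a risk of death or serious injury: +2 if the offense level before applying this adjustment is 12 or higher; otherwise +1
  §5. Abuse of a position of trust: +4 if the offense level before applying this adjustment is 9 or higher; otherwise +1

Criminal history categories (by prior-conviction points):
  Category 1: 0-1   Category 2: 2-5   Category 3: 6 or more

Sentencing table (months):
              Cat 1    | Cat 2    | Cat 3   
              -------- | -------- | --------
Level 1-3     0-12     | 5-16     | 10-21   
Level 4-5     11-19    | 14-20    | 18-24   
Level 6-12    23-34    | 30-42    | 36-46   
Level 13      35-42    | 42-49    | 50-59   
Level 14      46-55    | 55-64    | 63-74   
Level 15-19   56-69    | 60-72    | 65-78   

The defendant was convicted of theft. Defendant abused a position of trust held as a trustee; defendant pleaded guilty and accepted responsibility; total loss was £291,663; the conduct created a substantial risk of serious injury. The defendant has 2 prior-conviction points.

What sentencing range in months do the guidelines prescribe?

Base offense level for theft: 9.
§1 applies: 9 + 3 = 12.
§2 does not apply.
§3 applies: 12 − 2 = 10.
§4 applies (level before this adjustment is 10 < 12, so +1): 10 + 1 = 11.
§5 applies (level before this adjustment is 11 ≥ 9, so +4): 11 + 4 = 15.
Final offense level: 15.
Criminal history: 2 prior points → Category 2 (2-5).
Level 15 falls in the 15-19 band.
Grid: Level 15-19 × Category 2 = 60-72 months.

60-72 months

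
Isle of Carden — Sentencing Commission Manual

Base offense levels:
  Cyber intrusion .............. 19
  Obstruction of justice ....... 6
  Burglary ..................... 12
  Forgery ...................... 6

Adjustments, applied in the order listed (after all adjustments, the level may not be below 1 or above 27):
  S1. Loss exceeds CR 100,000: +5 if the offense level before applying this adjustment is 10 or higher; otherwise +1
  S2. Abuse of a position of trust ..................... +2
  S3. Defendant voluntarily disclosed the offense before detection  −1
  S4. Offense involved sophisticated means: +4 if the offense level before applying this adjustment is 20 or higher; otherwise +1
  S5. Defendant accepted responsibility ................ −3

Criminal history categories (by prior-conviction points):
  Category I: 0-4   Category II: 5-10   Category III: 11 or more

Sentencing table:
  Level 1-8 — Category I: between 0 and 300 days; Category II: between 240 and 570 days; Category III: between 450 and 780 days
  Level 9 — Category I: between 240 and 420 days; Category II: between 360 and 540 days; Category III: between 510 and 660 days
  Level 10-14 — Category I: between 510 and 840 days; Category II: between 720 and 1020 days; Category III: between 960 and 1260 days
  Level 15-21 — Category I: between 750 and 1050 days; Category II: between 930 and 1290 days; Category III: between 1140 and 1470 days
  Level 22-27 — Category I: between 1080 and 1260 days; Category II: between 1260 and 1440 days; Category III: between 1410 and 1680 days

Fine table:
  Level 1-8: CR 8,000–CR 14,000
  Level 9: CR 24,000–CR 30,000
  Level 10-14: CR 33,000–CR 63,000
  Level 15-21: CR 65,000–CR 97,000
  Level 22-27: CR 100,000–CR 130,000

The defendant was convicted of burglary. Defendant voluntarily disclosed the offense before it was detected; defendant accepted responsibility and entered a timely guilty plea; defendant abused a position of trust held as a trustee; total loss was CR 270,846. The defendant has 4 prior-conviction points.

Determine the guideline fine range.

Base offense level for burglary: 12.
S1 applies (level before this adjustment is 12 ≥ 10, so +5): 12 + 5 = 17.
S2 applies: 17 + 2 = 19.
S3 applies: 19 − 1 = 18.
S5 applies: 18 − 3 = 15.
Final offense level: 15.
Level 15 falls in the 15-21 band.
Fine table: Level 15-21 → CR 65,000–CR 97,000.

CR 65,000–CR 97,000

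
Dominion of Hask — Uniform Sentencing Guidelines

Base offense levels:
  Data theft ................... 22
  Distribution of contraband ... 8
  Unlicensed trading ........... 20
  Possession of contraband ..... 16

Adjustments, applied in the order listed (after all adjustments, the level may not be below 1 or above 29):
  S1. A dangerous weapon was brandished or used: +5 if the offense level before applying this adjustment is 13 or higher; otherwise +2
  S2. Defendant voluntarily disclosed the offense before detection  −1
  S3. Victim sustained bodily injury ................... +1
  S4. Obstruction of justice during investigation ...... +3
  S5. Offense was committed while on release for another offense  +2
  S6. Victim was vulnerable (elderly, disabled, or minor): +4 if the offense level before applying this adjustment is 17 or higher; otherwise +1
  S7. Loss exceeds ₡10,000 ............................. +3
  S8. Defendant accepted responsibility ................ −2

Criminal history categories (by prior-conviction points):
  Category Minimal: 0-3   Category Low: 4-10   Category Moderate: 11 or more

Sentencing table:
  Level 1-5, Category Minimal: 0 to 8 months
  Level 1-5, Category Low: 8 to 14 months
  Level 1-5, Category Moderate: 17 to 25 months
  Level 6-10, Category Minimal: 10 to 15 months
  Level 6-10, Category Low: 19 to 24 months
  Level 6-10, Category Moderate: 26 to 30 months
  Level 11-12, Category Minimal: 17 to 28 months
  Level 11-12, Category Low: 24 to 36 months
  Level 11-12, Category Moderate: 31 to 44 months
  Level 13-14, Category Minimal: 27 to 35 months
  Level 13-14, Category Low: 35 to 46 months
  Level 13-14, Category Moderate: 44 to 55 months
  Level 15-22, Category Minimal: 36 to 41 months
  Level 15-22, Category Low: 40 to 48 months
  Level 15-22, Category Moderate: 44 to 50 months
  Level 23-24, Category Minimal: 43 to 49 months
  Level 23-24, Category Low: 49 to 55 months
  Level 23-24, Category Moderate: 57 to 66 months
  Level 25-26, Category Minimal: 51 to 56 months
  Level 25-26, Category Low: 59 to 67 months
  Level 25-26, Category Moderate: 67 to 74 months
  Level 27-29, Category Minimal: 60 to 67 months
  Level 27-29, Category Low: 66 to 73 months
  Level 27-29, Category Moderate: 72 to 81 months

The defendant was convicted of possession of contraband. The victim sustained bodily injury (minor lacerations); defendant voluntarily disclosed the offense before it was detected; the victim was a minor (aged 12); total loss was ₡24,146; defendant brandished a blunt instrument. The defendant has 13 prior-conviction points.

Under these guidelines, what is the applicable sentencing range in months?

Base offense level for possession of contraband: 16.
S1 applies (level before this adjustment is 16 ≥ 13, so +5): 16 + 5 = 21.
S2 applies: 21 − 1 = 20.
S3 applies: 20 + 1 = 21.
S4 does not apply.
S6 applies (level before this adjustment is 21 ≥ 17, so +4): 21 + 4 = 25.
S7 applies: 25 + 3 = 28.
S8 does not apply.
Final offense level: 28.
Criminal history: 13 prior points → Category Moderate (11+).
Level 28 falls in the 27-29 band.
Grid: Level 27-29 × Category Moderate = 72-81 months.

72-81 months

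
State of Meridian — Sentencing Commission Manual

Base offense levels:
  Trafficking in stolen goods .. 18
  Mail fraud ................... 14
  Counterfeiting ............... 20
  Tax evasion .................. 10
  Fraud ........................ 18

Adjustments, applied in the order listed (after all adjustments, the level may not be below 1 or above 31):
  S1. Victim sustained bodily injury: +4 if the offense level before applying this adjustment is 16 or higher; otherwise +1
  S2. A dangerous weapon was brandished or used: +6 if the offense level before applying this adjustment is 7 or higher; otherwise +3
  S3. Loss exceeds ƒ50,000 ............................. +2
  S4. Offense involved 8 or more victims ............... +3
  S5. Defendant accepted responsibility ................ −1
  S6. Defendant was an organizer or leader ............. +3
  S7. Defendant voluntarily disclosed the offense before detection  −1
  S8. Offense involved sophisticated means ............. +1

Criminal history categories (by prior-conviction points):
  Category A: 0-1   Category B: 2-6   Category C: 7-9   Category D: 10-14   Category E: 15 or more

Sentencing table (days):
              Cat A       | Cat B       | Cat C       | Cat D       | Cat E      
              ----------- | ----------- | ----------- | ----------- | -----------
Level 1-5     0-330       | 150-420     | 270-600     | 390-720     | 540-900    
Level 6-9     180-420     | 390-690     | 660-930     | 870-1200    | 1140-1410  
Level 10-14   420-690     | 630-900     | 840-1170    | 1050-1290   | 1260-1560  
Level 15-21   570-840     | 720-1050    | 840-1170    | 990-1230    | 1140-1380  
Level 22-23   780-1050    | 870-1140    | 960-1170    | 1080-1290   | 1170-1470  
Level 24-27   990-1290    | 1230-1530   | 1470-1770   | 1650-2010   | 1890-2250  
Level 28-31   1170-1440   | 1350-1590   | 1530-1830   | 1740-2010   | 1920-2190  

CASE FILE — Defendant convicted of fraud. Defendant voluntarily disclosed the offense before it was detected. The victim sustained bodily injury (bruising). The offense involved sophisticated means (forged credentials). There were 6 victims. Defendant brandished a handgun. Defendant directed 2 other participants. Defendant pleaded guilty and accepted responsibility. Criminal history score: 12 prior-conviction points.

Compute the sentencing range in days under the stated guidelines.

Base offense level for fraud: 18.
S1 applies (level before this adjustment is 18 ≥ 16, so +4): 18 + 4 = 22.
S2 applies (level before this adjustment is 22 ≥ 7, so +6): 22 + 6 = 28.
S3 does not apply.
S5 applies: 28 − 1 = 27.
S6 applies: 27 + 3 = 30.
S7 applies: 30 − 1 = 29.
S8 applies: 29 + 1 = 30.
Final offense level: 30.
Criminal history: 12 prior points → Category D (10-14).
Level 30 falls in the 28-31 band.
Grid: Level 28-31 × Category D = 1740-2010 days.

1740-2010 days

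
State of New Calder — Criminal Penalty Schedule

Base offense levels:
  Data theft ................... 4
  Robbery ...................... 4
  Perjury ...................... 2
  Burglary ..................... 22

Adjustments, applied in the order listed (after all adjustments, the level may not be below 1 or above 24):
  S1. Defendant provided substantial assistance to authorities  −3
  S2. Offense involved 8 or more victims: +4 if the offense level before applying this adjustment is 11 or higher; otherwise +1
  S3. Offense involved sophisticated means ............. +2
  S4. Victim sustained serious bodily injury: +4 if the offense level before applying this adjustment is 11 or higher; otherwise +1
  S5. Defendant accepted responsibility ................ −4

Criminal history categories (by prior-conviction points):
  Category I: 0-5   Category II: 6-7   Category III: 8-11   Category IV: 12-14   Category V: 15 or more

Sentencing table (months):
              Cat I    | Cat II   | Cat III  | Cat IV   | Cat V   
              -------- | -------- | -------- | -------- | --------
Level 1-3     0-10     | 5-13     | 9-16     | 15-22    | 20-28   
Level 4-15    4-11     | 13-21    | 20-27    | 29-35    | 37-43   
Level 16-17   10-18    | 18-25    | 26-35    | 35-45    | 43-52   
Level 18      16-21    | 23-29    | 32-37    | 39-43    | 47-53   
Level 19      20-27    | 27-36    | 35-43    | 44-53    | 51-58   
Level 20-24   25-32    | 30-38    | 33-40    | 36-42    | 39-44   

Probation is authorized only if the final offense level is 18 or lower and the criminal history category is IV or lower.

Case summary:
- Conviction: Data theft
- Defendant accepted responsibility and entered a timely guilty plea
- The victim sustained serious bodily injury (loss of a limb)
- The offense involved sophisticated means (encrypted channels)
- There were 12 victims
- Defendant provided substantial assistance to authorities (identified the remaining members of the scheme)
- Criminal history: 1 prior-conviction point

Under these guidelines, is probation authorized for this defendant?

Yes

Base offense level for data theft: 4.
S1 applies: 4 − 3 = 1.
S2 applies (level before this adjustment is 1 < 11, so +1): 1 + 1 = 2.
S3 applies: 2 + 2 = 4.
S4 applies (level before this adjustment is 4 < 11, so +1): 4 + 1 = 5.
S5 applies: 5 − 4 = 1.
Final offense level: 1.
Criminal history: 1 prior point → Category I (0-5).
Level 1 falls in the 1-3 band.
Grid: Level 1-3 × Category I = 0-10 months.
Probation check: level 1 ≤ 18 and category I ≤ IV → eligible.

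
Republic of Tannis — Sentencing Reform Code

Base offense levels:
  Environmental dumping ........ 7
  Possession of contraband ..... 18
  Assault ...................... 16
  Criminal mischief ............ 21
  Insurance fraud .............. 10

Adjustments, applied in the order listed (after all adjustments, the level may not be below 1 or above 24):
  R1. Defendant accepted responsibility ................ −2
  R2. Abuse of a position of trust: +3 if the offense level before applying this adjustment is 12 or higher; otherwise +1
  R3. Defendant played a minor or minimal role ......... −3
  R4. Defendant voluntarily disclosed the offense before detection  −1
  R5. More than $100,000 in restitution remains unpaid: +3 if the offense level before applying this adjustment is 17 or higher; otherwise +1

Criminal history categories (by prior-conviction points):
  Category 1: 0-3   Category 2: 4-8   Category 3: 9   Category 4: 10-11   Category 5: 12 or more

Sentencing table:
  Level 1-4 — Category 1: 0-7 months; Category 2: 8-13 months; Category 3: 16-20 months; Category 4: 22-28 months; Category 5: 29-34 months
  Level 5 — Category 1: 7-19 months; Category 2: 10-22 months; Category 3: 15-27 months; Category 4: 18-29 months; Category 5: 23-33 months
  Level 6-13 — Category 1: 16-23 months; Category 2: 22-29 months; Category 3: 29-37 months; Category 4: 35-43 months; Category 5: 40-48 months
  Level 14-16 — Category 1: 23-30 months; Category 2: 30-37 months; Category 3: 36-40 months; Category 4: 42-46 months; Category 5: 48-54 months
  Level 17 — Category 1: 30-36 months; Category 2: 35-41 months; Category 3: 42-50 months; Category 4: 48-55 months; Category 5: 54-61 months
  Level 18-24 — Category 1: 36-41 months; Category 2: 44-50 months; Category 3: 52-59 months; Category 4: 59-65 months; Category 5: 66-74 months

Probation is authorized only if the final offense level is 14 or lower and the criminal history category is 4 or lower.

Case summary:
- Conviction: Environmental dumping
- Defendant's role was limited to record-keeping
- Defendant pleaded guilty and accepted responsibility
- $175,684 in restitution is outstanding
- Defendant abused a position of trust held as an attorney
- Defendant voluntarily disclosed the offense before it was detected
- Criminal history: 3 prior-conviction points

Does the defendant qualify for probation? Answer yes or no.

Base offense level for environmental dumping: 7.
R1 applies: 7 − 2 = 5.
R2 applies (level before this adjustment is 5 < 12, so +1): 5 + 1 = 6.
R3 applies: 6 − 3 = 3.
R4 applies: 3 − 1 = 2.
R5 applies (level before this adjustment is 2 < 17, so +1): 2 + 1 = 3.
Final offense level: 3.
Criminal history: 3 prior points → Category 1 (0-3).
Level 3 falls in the 1-4 band.
Grid: Level 1-4 × Category 1 = 0-7 months.
Probation check: level 3 ≤ 14 and category 1 ≤ 4 → eligible.

Yes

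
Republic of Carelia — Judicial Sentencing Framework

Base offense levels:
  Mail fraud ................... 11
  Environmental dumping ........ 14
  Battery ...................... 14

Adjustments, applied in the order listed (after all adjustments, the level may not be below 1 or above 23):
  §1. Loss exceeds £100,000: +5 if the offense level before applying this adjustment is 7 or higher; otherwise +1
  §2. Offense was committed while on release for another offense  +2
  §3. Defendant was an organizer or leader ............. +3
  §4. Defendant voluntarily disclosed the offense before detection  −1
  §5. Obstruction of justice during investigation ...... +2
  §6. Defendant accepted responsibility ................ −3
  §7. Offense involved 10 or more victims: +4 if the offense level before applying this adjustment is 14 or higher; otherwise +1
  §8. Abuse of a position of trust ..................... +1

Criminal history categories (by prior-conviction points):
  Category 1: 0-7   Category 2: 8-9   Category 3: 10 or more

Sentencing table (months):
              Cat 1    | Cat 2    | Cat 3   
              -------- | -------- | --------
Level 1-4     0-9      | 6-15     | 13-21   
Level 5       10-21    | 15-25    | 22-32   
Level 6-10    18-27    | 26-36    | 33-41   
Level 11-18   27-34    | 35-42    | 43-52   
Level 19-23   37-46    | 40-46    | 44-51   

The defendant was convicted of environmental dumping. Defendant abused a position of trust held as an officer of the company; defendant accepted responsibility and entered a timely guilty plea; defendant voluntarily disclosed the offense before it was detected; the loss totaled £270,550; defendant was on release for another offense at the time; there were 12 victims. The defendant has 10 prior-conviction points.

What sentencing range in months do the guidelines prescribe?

Base offense level for environmental dumping: 14.
§1 applies (level before this adjustment is 14 ≥ 7, so +5): 14 + 5 = 19.
§2 applies: 19 + 2 = 21.
§4 applies: 21 − 1 = 20.
§6 applies: 20 − 3 = 17.
§7 applies (level before this adjustment is 17 ≥ 14, so +4): 17 + 4 = 21.
§8 applies: 21 + 1 = 22.
Final offense level: 22.
Criminal history: 10 prior points → Category 3 (10+).
Level 22 falls in the 19-23 band.
Grid: Level 19-23 × Category 3 = 44-51 months.

44-51 months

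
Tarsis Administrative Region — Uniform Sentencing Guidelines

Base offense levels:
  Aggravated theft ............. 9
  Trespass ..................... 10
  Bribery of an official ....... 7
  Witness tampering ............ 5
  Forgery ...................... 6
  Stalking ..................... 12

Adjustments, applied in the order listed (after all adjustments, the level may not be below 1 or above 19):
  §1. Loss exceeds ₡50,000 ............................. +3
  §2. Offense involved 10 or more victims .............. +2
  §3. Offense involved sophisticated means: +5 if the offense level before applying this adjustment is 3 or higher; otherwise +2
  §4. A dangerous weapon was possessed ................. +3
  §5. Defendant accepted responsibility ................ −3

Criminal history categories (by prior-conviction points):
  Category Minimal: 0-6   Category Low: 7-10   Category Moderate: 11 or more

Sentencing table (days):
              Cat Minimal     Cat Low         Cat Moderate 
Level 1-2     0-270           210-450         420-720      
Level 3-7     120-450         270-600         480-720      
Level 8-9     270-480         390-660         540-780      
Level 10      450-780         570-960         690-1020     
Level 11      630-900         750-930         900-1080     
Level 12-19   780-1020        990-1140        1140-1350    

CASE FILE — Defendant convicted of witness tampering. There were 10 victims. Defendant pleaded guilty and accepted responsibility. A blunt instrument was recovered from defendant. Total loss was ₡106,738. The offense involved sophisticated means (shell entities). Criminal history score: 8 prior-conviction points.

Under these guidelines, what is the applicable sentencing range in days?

990-1140 days

Base offense level for witness tampering: 5.
§1 applies: 5 + 3 = 8.
§2 applies: 8 + 2 = 10.
§3 applies (level before this adjustment is 10 ≥ 3, so +5): 10 + 5 = 15.
§4 applies: 15 + 3 = 18.
§5 applies: 18 − 3 = 15.
Final offense level: 15.
Criminal history: 8 prior points → Category Low (7-10).
Level 15 falls in the 12-19 band.
Grid: Level 12-19 × Category Low = 990-1140 days.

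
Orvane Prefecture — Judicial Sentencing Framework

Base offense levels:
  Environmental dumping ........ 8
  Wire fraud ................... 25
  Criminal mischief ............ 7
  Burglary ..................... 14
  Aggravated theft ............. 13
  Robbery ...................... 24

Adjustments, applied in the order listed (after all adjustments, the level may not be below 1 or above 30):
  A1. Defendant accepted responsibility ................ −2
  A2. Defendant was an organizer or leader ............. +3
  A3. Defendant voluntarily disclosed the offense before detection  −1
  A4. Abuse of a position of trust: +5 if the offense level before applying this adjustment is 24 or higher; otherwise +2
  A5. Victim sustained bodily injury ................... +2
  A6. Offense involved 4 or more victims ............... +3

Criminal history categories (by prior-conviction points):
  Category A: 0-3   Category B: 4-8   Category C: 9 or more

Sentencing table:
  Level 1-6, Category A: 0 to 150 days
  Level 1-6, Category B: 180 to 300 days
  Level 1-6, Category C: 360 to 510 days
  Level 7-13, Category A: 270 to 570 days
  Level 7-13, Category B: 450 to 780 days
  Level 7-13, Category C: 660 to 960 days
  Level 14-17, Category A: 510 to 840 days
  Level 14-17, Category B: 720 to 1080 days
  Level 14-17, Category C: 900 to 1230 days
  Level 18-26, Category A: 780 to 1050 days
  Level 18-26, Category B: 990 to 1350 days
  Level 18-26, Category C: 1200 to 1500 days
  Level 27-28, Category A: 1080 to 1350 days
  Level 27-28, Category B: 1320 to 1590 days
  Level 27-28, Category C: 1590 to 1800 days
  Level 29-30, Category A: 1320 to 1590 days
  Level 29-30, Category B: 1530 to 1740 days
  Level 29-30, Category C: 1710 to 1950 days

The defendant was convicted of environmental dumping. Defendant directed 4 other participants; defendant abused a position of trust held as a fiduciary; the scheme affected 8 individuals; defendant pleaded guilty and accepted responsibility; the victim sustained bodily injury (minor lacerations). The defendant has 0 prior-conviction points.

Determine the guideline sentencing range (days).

510-840 days

Base offense level for environmental dumping: 8.
A1 applies: 8 − 2 = 6.
A2 applies: 6 + 3 = 9.
A4 applies (level before this adjustment is 9 < 24, so +2): 9 + 2 = 11.
A5 applies: 11 + 2 = 13.
A6 applies: 13 + 3 = 16.
Final offense level: 16.
Criminal history: 0 prior points → Category A (0-3).
Level 16 falls in the 14-17 band.
Grid: Level 14-17 × Category A = 510-840 days.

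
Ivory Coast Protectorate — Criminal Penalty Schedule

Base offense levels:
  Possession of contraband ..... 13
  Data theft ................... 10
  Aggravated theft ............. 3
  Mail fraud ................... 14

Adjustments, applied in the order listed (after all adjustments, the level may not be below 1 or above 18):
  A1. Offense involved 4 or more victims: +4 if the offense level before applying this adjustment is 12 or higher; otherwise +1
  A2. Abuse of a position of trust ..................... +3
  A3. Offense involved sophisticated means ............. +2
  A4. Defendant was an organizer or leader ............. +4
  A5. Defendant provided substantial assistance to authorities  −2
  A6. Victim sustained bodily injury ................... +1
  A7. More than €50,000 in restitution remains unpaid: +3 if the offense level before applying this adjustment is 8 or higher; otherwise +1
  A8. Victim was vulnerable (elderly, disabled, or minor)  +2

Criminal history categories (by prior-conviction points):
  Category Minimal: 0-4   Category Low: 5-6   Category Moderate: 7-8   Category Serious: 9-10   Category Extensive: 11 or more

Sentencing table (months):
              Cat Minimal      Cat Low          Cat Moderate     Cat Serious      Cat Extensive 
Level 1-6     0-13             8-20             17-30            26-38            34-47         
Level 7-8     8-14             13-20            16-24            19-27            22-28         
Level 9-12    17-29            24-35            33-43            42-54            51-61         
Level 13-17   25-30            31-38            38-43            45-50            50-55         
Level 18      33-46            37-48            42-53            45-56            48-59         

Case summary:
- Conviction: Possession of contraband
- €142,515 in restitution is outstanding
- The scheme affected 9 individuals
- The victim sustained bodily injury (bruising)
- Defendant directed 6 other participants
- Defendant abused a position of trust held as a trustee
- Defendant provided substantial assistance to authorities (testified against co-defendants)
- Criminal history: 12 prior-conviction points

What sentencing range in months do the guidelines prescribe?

Base offense level for possession of contraband: 13.
A1 applies (level before this adjustment is 13 ≥ 12, so +4): 13 + 4 = 17.
A2 applies: 17 + 3 = 20.
A3 does not apply.
A4 applies: 20 + 4 = 24.
A5 applies: 24 − 2 = 22.
A6 applies: 22 + 1 = 23.
A7 applies (level before this adjustment is 23 ≥ 8, so +3): 23 + 3 = 26.
Level 26 exceeds the maximum of 18; capped at 18.
Final offense level: 18.
Criminal history: 12 prior points → Category Extensive (11+).
Level 18 falls in the 18 band.
Grid: Level 18 × Category Extensive = 48-59 months.

48-59 months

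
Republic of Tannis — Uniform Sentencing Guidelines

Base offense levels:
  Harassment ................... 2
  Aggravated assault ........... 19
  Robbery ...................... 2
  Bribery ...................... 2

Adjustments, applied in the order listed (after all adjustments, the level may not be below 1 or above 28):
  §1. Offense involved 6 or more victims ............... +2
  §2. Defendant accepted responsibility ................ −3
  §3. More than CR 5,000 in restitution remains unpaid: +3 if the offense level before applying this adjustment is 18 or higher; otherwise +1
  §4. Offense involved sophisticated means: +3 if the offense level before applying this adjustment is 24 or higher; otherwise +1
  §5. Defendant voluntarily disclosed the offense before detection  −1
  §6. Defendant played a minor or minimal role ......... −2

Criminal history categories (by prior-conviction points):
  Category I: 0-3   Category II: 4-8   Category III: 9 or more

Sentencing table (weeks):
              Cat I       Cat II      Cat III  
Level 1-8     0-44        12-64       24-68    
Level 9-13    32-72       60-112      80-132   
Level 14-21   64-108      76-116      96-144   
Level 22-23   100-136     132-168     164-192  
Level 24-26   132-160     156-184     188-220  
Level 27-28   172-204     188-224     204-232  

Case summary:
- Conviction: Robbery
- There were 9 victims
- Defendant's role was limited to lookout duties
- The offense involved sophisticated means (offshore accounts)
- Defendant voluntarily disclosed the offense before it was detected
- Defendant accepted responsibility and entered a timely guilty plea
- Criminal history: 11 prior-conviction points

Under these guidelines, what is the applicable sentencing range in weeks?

Base offense level for robbery: 2.
§1 applies: 2 + 2 = 4.
§2 applies: 4 − 3 = 1.
§3 does not apply.
§4 applies (level before this adjustment is 1 < 24, so +1): 1 + 1 = 2.
§5 applies: 2 − 1 = 1.
§6 applies: 1 − 2 = -1.
Level -1 is below the minimum of 1; floored at 1.
Final offense level: 1.
Criminal history: 11 prior points → Category III (9+).
Level 1 falls in the 1-8 band.
Grid: Level 1-8 × Category III = 24-68 weeks.

24-68 weeks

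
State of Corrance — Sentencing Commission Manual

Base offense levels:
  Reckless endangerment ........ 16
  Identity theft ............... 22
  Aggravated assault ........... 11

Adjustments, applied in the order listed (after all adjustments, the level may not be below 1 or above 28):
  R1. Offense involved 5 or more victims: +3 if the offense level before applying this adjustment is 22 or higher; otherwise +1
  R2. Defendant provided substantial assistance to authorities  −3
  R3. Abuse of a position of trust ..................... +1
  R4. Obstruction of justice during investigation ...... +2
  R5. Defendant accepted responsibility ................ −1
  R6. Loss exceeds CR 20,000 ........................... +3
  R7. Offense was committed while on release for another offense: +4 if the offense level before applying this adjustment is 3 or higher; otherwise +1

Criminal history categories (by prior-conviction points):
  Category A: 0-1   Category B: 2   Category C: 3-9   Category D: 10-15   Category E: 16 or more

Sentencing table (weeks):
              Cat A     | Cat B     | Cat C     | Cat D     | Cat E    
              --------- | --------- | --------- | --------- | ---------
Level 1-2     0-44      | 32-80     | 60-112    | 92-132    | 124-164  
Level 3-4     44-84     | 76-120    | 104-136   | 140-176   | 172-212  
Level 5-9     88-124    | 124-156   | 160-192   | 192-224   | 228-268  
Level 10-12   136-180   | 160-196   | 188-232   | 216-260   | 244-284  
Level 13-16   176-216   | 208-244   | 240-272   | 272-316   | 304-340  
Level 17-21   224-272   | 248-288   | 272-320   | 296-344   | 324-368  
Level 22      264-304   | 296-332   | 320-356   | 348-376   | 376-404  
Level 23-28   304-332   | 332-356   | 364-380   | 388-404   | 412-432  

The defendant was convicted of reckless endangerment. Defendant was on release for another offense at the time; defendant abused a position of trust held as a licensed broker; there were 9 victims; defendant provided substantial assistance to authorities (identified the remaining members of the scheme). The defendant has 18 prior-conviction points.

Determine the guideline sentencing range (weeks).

324-368 weeks

Base offense level for reckless endangerment: 16.
R1 applies (level before this adjustment is 16 < 22, so +1): 16 + 1 = 17.
R2 applies: 17 − 3 = 14.
R3 applies: 14 + 1 = 15.
R7 applies (level before this adjustment is 15 ≥ 3, so +4): 15 + 4 = 19.
Final offense level: 19.
Criminal history: 18 prior points → Category E (16+).
Level 19 falls in the 17-21 band.
Grid: Level 17-21 × Category E = 324-368 weeks.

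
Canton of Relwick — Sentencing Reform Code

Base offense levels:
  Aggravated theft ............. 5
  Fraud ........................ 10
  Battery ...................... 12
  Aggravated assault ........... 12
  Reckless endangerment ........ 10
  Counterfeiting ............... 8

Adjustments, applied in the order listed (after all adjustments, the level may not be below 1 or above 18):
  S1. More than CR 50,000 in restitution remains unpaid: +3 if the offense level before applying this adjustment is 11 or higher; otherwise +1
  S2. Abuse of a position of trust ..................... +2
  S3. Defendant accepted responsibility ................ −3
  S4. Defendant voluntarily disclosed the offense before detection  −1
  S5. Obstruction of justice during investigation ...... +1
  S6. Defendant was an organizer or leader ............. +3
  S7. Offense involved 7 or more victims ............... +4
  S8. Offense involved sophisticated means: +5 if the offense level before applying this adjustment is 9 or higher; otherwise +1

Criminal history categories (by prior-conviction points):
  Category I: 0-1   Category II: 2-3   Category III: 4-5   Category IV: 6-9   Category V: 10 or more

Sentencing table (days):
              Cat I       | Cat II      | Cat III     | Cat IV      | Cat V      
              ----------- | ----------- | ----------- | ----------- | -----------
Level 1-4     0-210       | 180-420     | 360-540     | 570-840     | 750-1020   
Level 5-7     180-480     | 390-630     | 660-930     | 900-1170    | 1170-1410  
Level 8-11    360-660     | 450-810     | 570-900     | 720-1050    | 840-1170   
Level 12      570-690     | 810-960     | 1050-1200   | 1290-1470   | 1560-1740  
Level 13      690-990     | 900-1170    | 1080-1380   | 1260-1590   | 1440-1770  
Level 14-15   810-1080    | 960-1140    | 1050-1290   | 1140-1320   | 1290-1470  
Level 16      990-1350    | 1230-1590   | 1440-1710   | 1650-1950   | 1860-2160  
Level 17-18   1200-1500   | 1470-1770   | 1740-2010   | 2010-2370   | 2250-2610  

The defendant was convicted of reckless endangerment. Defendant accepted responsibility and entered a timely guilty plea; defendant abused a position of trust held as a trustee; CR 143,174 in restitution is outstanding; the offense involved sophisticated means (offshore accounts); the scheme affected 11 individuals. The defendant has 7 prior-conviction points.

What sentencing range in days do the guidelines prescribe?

2010-2370 days

Base offense level for reckless endangerment: 10.
S1 applies (level before this adjustment is 10 < 11, so +1): 10 + 1 = 11.
S2 applies: 11 + 2 = 13.
S3 applies: 13 − 3 = 10.
S5 does not apply.
S6 does not apply.
S7 applies: 10 + 4 = 14.
S8 applies (level before this adjustment is 14 ≥ 9, so +5): 14 + 5 = 19.
Level 19 exceeds the maximum of 18; capped at 18.
Final offense level: 18.
Criminal history: 7 prior points → Category IV (6-9).
Level 18 falls in the 17-18 band.
Grid: Level 17-18 × Category IV = 2010-2370 days.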